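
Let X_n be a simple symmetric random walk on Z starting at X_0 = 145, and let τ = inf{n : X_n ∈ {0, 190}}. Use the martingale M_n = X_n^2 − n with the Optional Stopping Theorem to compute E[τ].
E[τ] = 6525

M_n = X_n^2 − n is a martingale (since E[X_{n+1}^2 | F_n] = X_n^2 + 1). By OST (τ has finite mean in a bounded region), E[M_τ] = E[M_0] = X_0^2 − 0 = 145^2 = 21025. Also E[M_τ] = E[X_τ^2] − E[τ]. The walk exits at 0 or 190, with P(hit 190 first) = 145/190, so E[X_τ^2] = 190^2 · 145/190 + 0 = 27550. Thus E[τ] = E[X_τ^2] − E[M_τ] = 27550 − 21025 = 6525 = 145(190 − 145) = 6525.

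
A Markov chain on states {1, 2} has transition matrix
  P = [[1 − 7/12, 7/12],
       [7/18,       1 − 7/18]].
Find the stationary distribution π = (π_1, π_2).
π_1 = 2/5, π_2 = 3/5

Solve πP = π with π_1 + π_2 = 1. From πP = π: π_1 · (1 − 7/12) + π_2 · 7/18 = π_1 ⇒ π_2 · 7/18 = π_1 · 7/12 ⇒ π_2/π_1 = (7/12)/(7/18) = 3/2. Together with π_1 + π_2 = 1:
  π_1 = (7/18)/(7/12 + 7/18) = (7/18)/(35/36) = 2/5,
  π_2 = (7/12)/(7/12 + 7/18) = (7/12)/(35/36) = 3/5.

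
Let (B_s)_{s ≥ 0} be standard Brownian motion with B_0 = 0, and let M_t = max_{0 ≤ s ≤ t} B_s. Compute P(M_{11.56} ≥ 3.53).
P(M_{11.56} ≥ 3.53) = 2·P(B_{11.56} ≥ 3.53) = 2(1 − Φ(3.53/√11.56)) ≈ 0.2992

By the reflection principle for Brownian motion, P(M_t ≥ a) = 2 · P(B_t ≥ a) for a ≥ 0. Since B_t ~ N(0, t), P(B_t ≥ 3.53) = 1 − Φ(3.53/√t) = 1 − Φ(3.53/√11.56) = 1 − Φ(1.0382). So
  P(M_{11.56} ≥ 3.53) = 2(1 − Φ(1.0382)) ≈ 0.2992.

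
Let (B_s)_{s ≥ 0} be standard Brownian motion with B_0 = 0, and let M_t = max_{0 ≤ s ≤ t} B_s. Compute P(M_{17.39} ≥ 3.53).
P(M_{17.39} ≥ 3.53) = 2·P(B_{17.39} ≥ 3.53) = 2(1 − Φ(3.53/√17.39)) ≈ 0.3973

By the reflection principle for Brownian motion, P(M_t ≥ a) = 2 · P(B_t ≥ a) for a ≥ 0. Since B_t ~ N(0, t), P(B_t ≥ 3.53) = 1 − Φ(3.53/√t) = 1 − Φ(3.53/√17.39) = 1 − Φ(0.8465). So
  P(M_{17.39} ≥ 3.53) = 2(1 − Φ(0.8465)) ≈ 0.3973.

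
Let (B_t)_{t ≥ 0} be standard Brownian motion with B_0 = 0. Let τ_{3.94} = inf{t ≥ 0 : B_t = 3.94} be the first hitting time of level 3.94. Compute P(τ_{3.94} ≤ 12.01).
P(τ_{3.94} ≤ 12.01) = 2(1 − Φ(3.94/√12.01)) = 2(1 − Φ(1.1369)) ≈ 0.2556

By the reflection principle for standard BM, P(τ_b ≤ t) = 2 · P(B_t ≥ b). Since B_t ~ N(0, t), P(B_t ≥ 3.94) = 1 − Φ(3.94/√t) = 1 − Φ(3.94/√12.01) = 1 − Φ(1.1369) ≈ 0.12779. Doubling: P(τ_{3.94} ≤ 12.01) ≈ 2 · 0.12779 = 0.25558 ≈ 0.2556.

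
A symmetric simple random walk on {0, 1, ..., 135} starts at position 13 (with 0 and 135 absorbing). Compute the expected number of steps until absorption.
E[τ | X_0 = 13] = 1586

Let v_k = E[τ | X_0 = k]. Boundary: v_0 = v_135 = 0. Recurrence: v_k = 1 + (v_{k-1} + v_{k+1})/2 for 1 ≤ k ≤ 134. The particular solution to v_k − (v_{k-1} + v_{k+1})/2 = 1 is v_k = −k^2. Adding homogeneous solution A + B k and matching boundaries gives v_k = k (135 − k). Substituting k = 13: v_13 = 13 · 122 = 1586.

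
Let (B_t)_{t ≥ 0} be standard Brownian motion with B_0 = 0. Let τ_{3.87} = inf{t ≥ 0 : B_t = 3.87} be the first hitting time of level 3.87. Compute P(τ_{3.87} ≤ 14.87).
P(τ_{3.87} ≤ 14.87) = 2(1 − Φ(3.87/√14.87)) = 2(1 − Φ(1.0036)) ≈ 0.3156

By the reflection principle for standard BM, P(τ_b ≤ t) = 2 · P(B_t ≥ b). Since B_t ~ N(0, t), P(B_t ≥ 3.87) = 1 − Φ(3.87/√t) = 1 − Φ(3.87/√14.87) = 1 − Φ(1.0036) ≈ 0.15779. Doubling: P(τ_{3.87} ≤ 14.87) ≈ 2 · 0.15779 = 0.31558 ≈ 0.3156.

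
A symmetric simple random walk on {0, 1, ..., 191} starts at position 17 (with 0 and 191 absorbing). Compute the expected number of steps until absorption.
E[τ | X_0 = 17] = 2958

Let v_k = E[τ | X_0 = k]. Boundary: v_0 = v_191 = 0. Recurrence: v_k = 1 + (v_{k-1} + v_{k+1})/2 for 1 ≤ k ≤ 190. The particular solution to v_k − (v_{k-1} + v_{k+1})/2 = 1 is v_k = −k^2. Adding homogeneous solution A + B k and matching boundaries gives v_k = k (191 − k). Substituting k = 17: v_17 = 17 · 174 = 2958.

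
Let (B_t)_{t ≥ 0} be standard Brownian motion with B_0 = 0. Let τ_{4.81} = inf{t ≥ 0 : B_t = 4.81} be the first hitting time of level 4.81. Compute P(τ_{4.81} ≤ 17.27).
P(τ_{4.81} ≤ 17.27) = 2(1 − Φ(4.81/√17.27)) = 2(1 − Φ(1.1574)) ≈ 0.2471

By the reflection principle for standard BM, P(τ_b ≤ t) = 2 · P(B_t ≥ b). Since B_t ~ N(0, t), P(B_t ≥ 4.81) = 1 − Φ(4.81/√t) = 1 − Φ(4.81/√17.27) = 1 − Φ(1.1574) ≈ 0.12355. Doubling: P(τ_{4.81} ≤ 17.27) ≈ 2 · 0.12355 = 0.24710 ≈ 0.2471.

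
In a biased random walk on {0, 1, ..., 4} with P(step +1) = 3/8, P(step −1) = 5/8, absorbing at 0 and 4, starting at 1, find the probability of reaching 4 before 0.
P(hit 4 before 0) = (1 − (5/3)^1) / (1 − (5/3)^4) = 27/272

Let u_k denote P(reach 4 before 0 | start at k). Boundary: u_0 = 0, u_4 = 1. Recurrence: u_k = 3/8·u_{k+1} + 5/8·u_{k-1} for 1 ≤ k ≤ 3. Try u_k = A + B·r^k with r = q/p = (5/8)/(3/8) = 5/3. Substitution satisfies the recurrence; boundary conditions give:
  u_k = (1 − r^k) / (1 − r^N) = (1 − (5/3)^1) / (1 − (5/3)^4) = 27/272.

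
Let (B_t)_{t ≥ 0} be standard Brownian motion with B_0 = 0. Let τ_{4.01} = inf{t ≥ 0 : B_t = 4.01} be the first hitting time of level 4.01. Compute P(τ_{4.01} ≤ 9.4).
P(τ_{4.01} ≤ 9.4) = 2(1 − Φ(4.01/√9.4)) = 2(1 − Φ(1.3079)) ≈ 0.1909

By the reflection principle for standard BM, P(τ_b ≤ t) = 2 · P(B_t ≥ b). Since B_t ~ N(0, t), P(B_t ≥ 4.01) = 1 − Φ(4.01/√t) = 1 − Φ(4.01/√9.4) = 1 − Φ(1.3079) ≈ 0.09545. Doubling: P(τ_{4.01} ≤ 9.4) ≈ 2 · 0.09545 = 0.19090 ≈ 0.1909.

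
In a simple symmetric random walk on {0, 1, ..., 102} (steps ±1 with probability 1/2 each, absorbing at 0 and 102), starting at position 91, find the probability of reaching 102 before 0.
P(hit 102 before 0) = 91/102

Let u_k = P(hit 102 before 0 | start at k). Then u_0 = 0, u_102 = 1, and u_k = u_{k-1}/2 + u_{k+1}/2 for 1 ≤ k ≤ 101. This harmonic recurrence is solved by u_k = k/102, giving u_91 = 91/102.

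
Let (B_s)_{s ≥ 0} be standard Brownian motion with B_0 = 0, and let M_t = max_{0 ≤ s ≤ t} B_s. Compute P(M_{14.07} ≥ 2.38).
P(M_{14.07} ≥ 2.38) = 2·P(B_{14.07} ≥ 2.38) = 2(1 − Φ(2.38/√14.07)) ≈ 0.5258

By the reflection principle for Brownian motion, P(M_t ≥ a) = 2 · P(B_t ≥ a) for a ≥ 0. Since B_t ~ N(0, t), P(B_t ≥ 2.38) = 1 − Φ(2.38/√t) = 1 − Φ(2.38/√14.07) = 1 − Φ(0.6345). So
  P(M_{14.07} ≥ 2.38) = 2(1 − Φ(0.6345)) ≈ 0.5258.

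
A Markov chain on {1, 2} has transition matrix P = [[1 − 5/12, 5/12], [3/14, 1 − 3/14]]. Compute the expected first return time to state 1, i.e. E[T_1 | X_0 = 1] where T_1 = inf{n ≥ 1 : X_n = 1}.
E[T_1 | X_0 = 1] = 1/π_1 = 53/18

For an irreducible recurrent Markov chain with stationary distribution π, E[T_i | X_0 = i] = 1/π_i (Kac's formula). Here π_1 = (3/14)/(5/12 + 3/14) = (3/14)/(53/84) = 18/53, so E[T_1 | X_0 = 1] = 1/π_1 = (5/12 + 3/14)/(3/14) = (53/84)/(3/14) = 53/18.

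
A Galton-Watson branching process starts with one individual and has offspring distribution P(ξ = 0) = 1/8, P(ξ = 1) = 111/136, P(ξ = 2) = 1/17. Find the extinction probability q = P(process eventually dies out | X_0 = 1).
q = 1

Mean offspring μ = 0·1/8 + 1·111/136 + 2·1/17 = 127/136 ≤ 1. For μ ≤ 1 with offspring not concentrated at 1, the Galton-Watson process goes extinct almost surely, so q = 1.
(Algebraic check: The pgf is f(s) = 1/8 + 111/136·s + 1/17·s². The extinction probability q is the smallest fixed point of f in [0, 1]. Setting s = f(s):
  1/17·s² + (111/136 − 1)·s + 1/8 = 0
  1/17·s² − (1/8 + 1/17)·s + 1/8 = 0
which factors as (s − 1)·(1/17·s − 1/8) = 0, giving roots s = 1 and s = (1/8)/(1/17) = 17/8. Since 17/8 ≥ 1, the smallest root in [0, 1] is s = 1.)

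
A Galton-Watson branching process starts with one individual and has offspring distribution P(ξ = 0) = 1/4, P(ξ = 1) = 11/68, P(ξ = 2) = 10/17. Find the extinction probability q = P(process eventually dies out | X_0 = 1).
q = 17/40

The pgf is f(s) = 1/4 + 11/68·s + 10/17·s². The extinction probability q is the smallest fixed point of f in [0, 1]. Setting s = f(s):
  10/17·s² + (11/68 − 1)·s + 1/4 = 0
  10/17·s² − (1/4 + 10/17)·s + 1/4 = 0
which factors as (s − 1)·(10/17·s − 1/4) = 0, giving roots s = 1 and s = (1/4)/(10/17) = 17/40.
Mean offspring μ = 11/68 + 2·10/17 = 91/68 > 1 (supercritical), so q < 1. The extinction probability is the smaller root: q = (1/4)/(10/17) = 17/40.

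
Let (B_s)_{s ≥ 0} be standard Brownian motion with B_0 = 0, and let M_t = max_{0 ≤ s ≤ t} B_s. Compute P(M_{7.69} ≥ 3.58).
P(M_{7.69} ≥ 3.58) = 2·P(B_{7.69} ≥ 3.58) = 2(1 − Φ(3.58/√7.69)) ≈ 0.1967

By the reflection principle for Brownian motion, P(M_t ≥ a) = 2 · P(B_t ≥ a) for a ≥ 0. Since B_t ~ N(0, t), P(B_t ≥ 3.58) = 1 − Φ(3.58/√t) = 1 − Φ(3.58/√7.69) = 1 − Φ(1.2910). So
  P(M_{7.69} ≥ 3.58) = 2(1 − Φ(1.2910)) ≈ 0.1967.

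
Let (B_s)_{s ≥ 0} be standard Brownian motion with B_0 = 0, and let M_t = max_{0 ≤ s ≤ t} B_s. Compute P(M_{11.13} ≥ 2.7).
P(M_{11.13} ≥ 2.7) = 2·P(B_{11.13} ≥ 2.7) = 2(1 − Φ(2.7/√11.13)) ≈ 0.4183

By the reflection principle for Brownian motion, P(M_t ≥ a) = 2 · P(B_t ≥ a) for a ≥ 0. Since B_t ~ N(0, t), P(B_t ≥ 2.7) = 1 − Φ(2.7/√t) = 1 − Φ(2.7/√11.13) = 1 − Φ(0.8093). So
  P(M_{11.13} ≥ 2.7) = 2(1 − Φ(0.8093)) ≈ 0.4183.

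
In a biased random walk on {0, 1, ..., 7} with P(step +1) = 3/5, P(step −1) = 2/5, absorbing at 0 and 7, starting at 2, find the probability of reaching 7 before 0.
P(hit 7 before 0) = (1 − (2/3)^2) / (1 − (2/3)^7) = 1215/2059

Let u_k denote P(reach 7 before 0 | start at k). Boundary: u_0 = 0, u_7 = 1. Recurrence: u_k = 3/5·u_{k+1} + 2/5·u_{k-1} for 1 ≤ k ≤ 6. Try u_k = A + B·r^k with r = q/p = (2/5)/(3/5) = 2/3. Substitution satisfies the recurrence; boundary conditions give:
  u_k = (1 − r^k) / (1 − r^N) = (1 − (2/3)^2) / (1 − (2/3)^7) = 1215/2059.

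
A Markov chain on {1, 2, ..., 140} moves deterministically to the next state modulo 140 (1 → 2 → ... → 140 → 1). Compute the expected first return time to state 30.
E[T_30 | X_0 = 30] = 140

The chain cycles deterministically, so starting at state 30 it returns in exactly 140 steps. Equivalently, the stationary distribution is uniform π_j = 1/140 for every state j, so by Kac's formula E[T_30] = 1/π_30 = 140.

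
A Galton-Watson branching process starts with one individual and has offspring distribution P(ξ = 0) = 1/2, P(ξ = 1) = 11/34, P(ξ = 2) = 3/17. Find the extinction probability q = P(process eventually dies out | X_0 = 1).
q = 1

Mean offspring μ = 0·1/2 + 1·11/34 + 2·3/17 = 23/34 ≤ 1. For μ ≤ 1 with offspring not concentrated at 1, the Galton-Watson process goes extinct almost surely, so q = 1.
(Algebraic check: The pgf is f(s) = 1/2 + 11/34·s + 3/17·s². The extinction probability q is the smallest fixed point of f in [0, 1]. Setting s = f(s):
  3/17·s² + (11/34 − 1)·s + 1/2 = 0
  3/17·s² − (1/2 + 3/17)·s + 1/2 = 0
which factors as (s − 1)·(3/17·s − 1/2) = 0, giving roots s = 1 and s = (1/2)/(3/17) = 17/6. Since 17/6 ≥ 1, the smallest root in [0, 1] is s = 1.)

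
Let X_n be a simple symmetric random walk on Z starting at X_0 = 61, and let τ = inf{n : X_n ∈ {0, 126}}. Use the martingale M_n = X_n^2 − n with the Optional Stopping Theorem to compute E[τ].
E[τ] = 3965

M_n = X_n^2 − n is a martingale (since E[X_{n+1}^2 | F_n] = X_n^2 + 1). By OST (τ has finite mean in a bounded region), E[M_τ] = E[M_0] = X_0^2 − 0 = 61^2 = 3721. Also E[M_τ] = E[X_τ^2] − E[τ]. The walk exits at 0 or 126, with P(hit 126 first) = 61/126, so E[X_τ^2] = 126^2 · 61/126 + 0 = 7686. Thus E[τ] = E[X_τ^2] − E[M_τ] = 7686 − 3721 = 3965 = 61(126 − 61) = 3965.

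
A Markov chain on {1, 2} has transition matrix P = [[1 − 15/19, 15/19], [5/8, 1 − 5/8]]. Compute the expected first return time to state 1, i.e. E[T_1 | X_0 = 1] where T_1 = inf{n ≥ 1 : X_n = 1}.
E[T_1 | X_0 = 1] = 1/π_1 = 43/19

For an irreducible recurrent Markov chain with stationary distribution π, E[T_i | X_0 = i] = 1/π_i (Kac's formula). Here π_1 = (5/8)/(15/19 + 5/8) = (5/8)/(215/152) = 19/43, so E[T_1 | X_0 = 1] = 1/π_1 = (15/19 + 5/8)/(5/8) = (215/152)/(5/8) = 43/19.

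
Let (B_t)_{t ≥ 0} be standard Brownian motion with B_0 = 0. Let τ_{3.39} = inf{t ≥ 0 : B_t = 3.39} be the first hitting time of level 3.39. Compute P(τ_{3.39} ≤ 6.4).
P(τ_{3.39} ≤ 6.4) = 2(1 − Φ(3.39/√6.4)) = 2(1 − Φ(1.3400)) ≈ 0.1802

By the reflection principle for standard BM, P(τ_b ≤ t) = 2 · P(B_t ≥ b). Since B_t ~ N(0, t), P(B_t ≥ 3.39) = 1 − Φ(3.39/√t) = 1 − Φ(3.39/√6.4) = 1 − Φ(1.3400) ≈ 0.09012. Doubling: P(τ_{3.39} ≤ 6.4) ≈ 2 · 0.09012 = 0.18024 ≈ 0.1802.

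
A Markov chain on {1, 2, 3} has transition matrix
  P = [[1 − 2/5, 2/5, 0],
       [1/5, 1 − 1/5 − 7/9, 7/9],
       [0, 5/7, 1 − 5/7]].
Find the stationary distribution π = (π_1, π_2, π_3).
π = (45/233, 90/233, 98/233)

This is a birth-death chain on three states, which satisfies detailed balance: π_1 · P_{12} = π_2 · P_{21} and π_2 · P_{23} = π_3 · P_{32}.
From π_1 · 2/5 = π_2 · 1/5: π_2/π_1 = (2/5)/(1/5) = 2.
From π_2 · 7/9 = π_3 · 5/7: π_3/π_2 = (7/9)/(5/7) = 49/45.
Take π_1 proportional to 1; then unnormalized π = (1, 2, 98/45). Normalize by dividing by the sum 233/45:
  π = (45/233, 90/233, 98/233).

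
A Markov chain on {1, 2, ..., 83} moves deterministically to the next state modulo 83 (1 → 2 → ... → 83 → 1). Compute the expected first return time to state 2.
E[T_2 | X_0 = 2] = 83

The chain cycles deterministically, so starting at state 2 it returns in exactly 83 steps. Equivalently, the stationary distribution is uniform π_j = 1/83 for every state j, so by Kac's formula E[T_2] = 1/π_2 = 83.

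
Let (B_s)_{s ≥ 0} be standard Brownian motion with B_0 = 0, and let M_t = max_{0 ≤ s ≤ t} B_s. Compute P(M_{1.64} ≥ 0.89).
P(M_{1.64} ≥ 0.89) = 2·P(B_{1.64} ≥ 0.89) = 2(1 − Φ(0.89/√1.64)) ≈ 0.4871

By the reflection principle for Brownian motion, P(M_t ≥ a) = 2 · P(B_t ≥ a) for a ≥ 0. Since B_t ~ N(0, t), P(B_t ≥ 0.89) = 1 − Φ(0.89/√t) = 1 − Φ(0.89/√1.64) = 1 − Φ(0.6950). So
  P(M_{1.64} ≥ 0.89) = 2(1 − Φ(0.6950)) ≈ 0.4871.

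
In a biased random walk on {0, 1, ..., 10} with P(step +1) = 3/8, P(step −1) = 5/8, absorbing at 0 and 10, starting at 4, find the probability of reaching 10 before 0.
P(hit 10 before 0) = (1 − (5/3)^4) / (1 − (5/3)^10) = 24786/606661

Let u_k denote P(reach 10 before 0 | start at k). Boundary: u_0 = 0, u_10 = 1. Recurrence: u_k = 3/8·u_{k+1} + 5/8·u_{k-1} for 1 ≤ k ≤ 9. Try u_k = A + B·r^k with r = q/p = (5/8)/(3/8) = 5/3. Substitution satisfies the recurrence; boundary conditions give:
  u_k = (1 − r^k) / (1 − r^N) = (1 − (5/3)^4) / (1 − (5/3)^10) = 24786/606661.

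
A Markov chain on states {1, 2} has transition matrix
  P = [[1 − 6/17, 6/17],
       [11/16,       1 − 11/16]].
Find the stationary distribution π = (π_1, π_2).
π_1 = 187/283, π_2 = 96/283

Solve πP = π with π_1 + π_2 = 1. From πP = π: π_1 · (1 − 6/17) + π_2 · 11/16 = π_1 ⇒ π_2 · 11/16 = π_1 · 6/17 ⇒ π_2/π_1 = (6/17)/(11/16) = 96/187. Together with π_1 + π_2 = 1:
  π_1 = (11/16)/(6/17 + 11/16) = (11/16)/(283/272) = 187/283,
  π_2 = (6/17)/(6/17 + 11/16) = (6/17)/(283/272) = 96/283.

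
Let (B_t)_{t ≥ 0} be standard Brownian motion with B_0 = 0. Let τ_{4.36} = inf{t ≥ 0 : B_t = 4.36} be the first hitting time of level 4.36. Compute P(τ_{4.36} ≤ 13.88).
P(τ_{4.36} ≤ 13.88) = 2(1 − Φ(4.36/√13.88)) = 2(1 − Φ(1.1703)) ≈ 0.2419

By the reflection principle for standard BM, P(τ_b ≤ t) = 2 · P(B_t ≥ b). Since B_t ~ N(0, t), P(B_t ≥ 4.36) = 1 − Φ(4.36/√t) = 1 − Φ(4.36/√13.88) = 1 − Φ(1.1703) ≈ 0.12094. Doubling: P(τ_{4.36} ≤ 13.88) ≈ 2 · 0.12094 = 0.24188 ≈ 0.2419.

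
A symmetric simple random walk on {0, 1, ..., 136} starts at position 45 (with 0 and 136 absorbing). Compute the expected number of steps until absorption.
E[τ | X_0 = 45] = 4095

Let v_k = E[τ | X_0 = k]. Boundary: v_0 = v_136 = 0. Recurrence: v_k = 1 + (v_{k-1} + v_{k+1})/2 for 1 ≤ k ≤ 135. The particular solution to v_k − (v_{k-1} + v_{k+1})/2 = 1 is v_k = −k^2. Adding homogeneous solution A + B k and matching boundaries gives v_k = k (136 − k). Substituting k = 45: v_45 = 45 · 91 = 4095.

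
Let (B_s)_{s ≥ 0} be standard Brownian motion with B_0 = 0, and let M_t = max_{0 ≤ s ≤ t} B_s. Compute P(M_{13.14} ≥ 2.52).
P(M_{13.14} ≥ 2.52) = 2·P(B_{13.14} ≥ 2.52) = 2(1 − Φ(2.52/√13.14)) ≈ 0.4869

By the reflection principle for Brownian motion, P(M_t ≥ a) = 2 · P(B_t ≥ a) for a ≥ 0. Since B_t ~ N(0, t), P(B_t ≥ 2.52) = 1 − Φ(2.52/√t) = 1 − Φ(2.52/√13.14) = 1 − Φ(0.6952). So
  P(M_{13.14} ≥ 2.52) = 2(1 − Φ(0.6952)) ≈ 0.4869.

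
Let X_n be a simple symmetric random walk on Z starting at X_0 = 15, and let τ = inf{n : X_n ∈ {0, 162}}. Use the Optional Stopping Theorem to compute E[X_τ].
E[X_τ] = 15

X_n is a martingale and τ is a bounded-mean stopping time (indeed τ is finite a.s. with bounded expectation since the walk is in a bounded region). By the OST, E[X_τ] = E[X_0] = 15. Equivalently: E[X_τ] = 162 · P(hit 162 first) + 0 · P(hit 0 first) = 162 · (15/162) = 15.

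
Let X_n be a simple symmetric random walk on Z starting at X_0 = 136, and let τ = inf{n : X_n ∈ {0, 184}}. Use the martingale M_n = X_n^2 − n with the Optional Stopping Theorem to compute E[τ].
E[τ] = 6528

M_n = X_n^2 − n is a martingale (since E[X_{n+1}^2 | F_n] = X_n^2 + 1). By OST (τ has finite mean in a bounded region), E[M_τ] = E[M_0] = X_0^2 − 0 = 136^2 = 18496. Also E[M_τ] = E[X_τ^2] − E[τ]. The walk exits at 0 or 184, with P(hit 184 first) = 136/184, so E[X_τ^2] = 184^2 · 136/184 + 0 = 25024. Thus E[τ] = E[X_τ^2] − E[M_τ] = 25024 − 18496 = 6528 = 136(184 − 136) = 6528.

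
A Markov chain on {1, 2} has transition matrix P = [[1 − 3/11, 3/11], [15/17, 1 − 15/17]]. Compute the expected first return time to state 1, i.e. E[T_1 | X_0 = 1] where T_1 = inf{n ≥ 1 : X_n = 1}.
E[T_1 | X_0 = 1] = 1/π_1 = 72/55

For an irreducible recurrent Markov chain with stationary distribution π, E[T_i | X_0 = i] = 1/π_i (Kac's formula). Here π_1 = (15/17)/(3/11 + 15/17) = (15/17)/(216/187) = 55/72, so E[T_1 | X_0 = 1] = 1/π_1 = (3/11 + 15/17)/(15/17) = (216/187)/(15/17) = 72/55.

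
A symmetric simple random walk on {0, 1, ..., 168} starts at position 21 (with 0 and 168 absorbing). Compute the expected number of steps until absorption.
E[τ | X_0 = 21] = 3087

Let v_k = E[τ | X_0 = k]. Boundary: v_0 = v_168 = 0. Recurrence: v_k = 1 + (v_{k-1} + v_{k+1})/2 for 1 ≤ k ≤ 167. The particular solution to v_k − (v_{k-1} + v_{k+1})/2 = 1 is v_k = −k^2. Adding homogeneous solution A + B k and matching boundaries gives v_k = k (168 − k). Substituting k = 21: v_21 = 21 · 147 = 3087.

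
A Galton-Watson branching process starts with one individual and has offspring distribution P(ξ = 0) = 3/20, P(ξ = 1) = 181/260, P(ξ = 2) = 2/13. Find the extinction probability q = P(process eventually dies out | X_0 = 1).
q = 39/40

The pgf is f(s) = 3/20 + 181/260·s + 2/13·s². The extinction probability q is the smallest fixed point of f in [0, 1]. Setting s = f(s):
  2/13·s² + (181/260 − 1)·s + 3/20 = 0
  2/13·s² − (3/20 + 2/13)·s + 3/20 = 0
which factors as (s − 1)·(2/13·s − 3/20) = 0, giving roots s = 1 and s = (3/20)/(2/13) = 39/40.
Mean offspring μ = 181/260 + 2·2/13 = 261/260 > 1 (supercritical), so q < 1. The extinction probability is the smaller root: q = (3/20)/(2/13) = 39/40.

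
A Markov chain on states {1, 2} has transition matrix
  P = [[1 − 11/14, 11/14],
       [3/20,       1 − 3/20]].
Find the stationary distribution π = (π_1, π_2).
π_1 = 21/131, π_2 = 110/131

Solve πP = π with π_1 + π_2 = 1. From πP = π: π_1 · (1 − 11/14) + π_2 · 3/20 = π_1 ⇒ π_2 · 3/20 = π_1 · 11/14 ⇒ π_2/π_1 = (11/14)/(3/20) = 110/21. Together with π_1 + π_2 = 1:
  π_1 = (3/20)/(11/14 + 3/20) = (3/20)/(131/140) = 21/131,
  π_2 = (11/14)/(11/14 + 3/20) = (11/14)/(131/140) = 110/131.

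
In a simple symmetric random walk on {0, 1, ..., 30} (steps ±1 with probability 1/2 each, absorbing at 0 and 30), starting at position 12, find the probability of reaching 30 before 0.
P(hit 30 before 0) = 12/30 = 2/5

Let u_k = P(hit 30 before 0 | start at k). Then u_0 = 0, u_30 = 1, and u_k = u_{k-1}/2 + u_{k+1}/2 for 1 ≤ k ≤ 29. This harmonic recurrence is solved by u_k = k/30, giving u_12 = 12/30 = 2/5.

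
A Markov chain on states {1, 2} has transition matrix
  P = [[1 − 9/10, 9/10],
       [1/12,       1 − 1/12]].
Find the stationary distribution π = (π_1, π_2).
π_1 = 5/59, π_2 = 54/59

Solve πP = π with π_1 + π_2 = 1. From πP = π: π_1 · (1 − 9/10) + π_2 · 1/12 = π_1 ⇒ π_2 · 1/12 = π_1 · 9/10 ⇒ π_2/π_1 = (9/10)/(1/12) = 54/5. Together with π_1 + π_2 = 1:
  π_1 = (1/12)/(9/10 + 1/12) = (1/12)/(59/60) = 5/59,
  π_2 = (9/10)/(9/10 + 1/12) = (9/10)/(59/60) = 54/59.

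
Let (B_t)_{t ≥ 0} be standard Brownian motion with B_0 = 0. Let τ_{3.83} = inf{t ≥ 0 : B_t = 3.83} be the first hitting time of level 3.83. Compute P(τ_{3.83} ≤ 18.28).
P(τ_{3.83} ≤ 18.28) = 2(1 − Φ(3.83/√18.28)) = 2(1 − Φ(0.8958)) ≈ 0.3704

By the reflection principle for standard BM, P(τ_b ≤ t) = 2 · P(B_t ≥ b). Since B_t ~ N(0, t), P(B_t ≥ 3.83) = 1 − Φ(3.83/√t) = 1 − Φ(3.83/√18.28) = 1 − Φ(0.8958) ≈ 0.18518. Doubling: P(τ_{3.83} ≤ 18.28) ≈ 2 · 0.18518 = 0.37036 ≈ 0.3704.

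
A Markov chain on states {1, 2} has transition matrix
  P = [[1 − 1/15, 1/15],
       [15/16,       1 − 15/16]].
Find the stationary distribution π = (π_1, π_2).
π_1 = 225/241, π_2 = 16/241

Solve πP = π with π_1 + π_2 = 1. From πP = π: π_1 · (1 − 1/15) + π_2 · 15/16 = π_1 ⇒ π_2 · 15/16 = π_1 · 1/15 ⇒ π_2/π_1 = (1/15)/(15/16) = 16/225. Together with π_1 + π_2 = 1:
  π_1 = (15/16)/(1/15 + 15/16) = (15/16)/(241/240) = 225/241,
  π_2 = (1/15)/(1/15 + 15/16) = (1/15)/(241/240) = 16/241.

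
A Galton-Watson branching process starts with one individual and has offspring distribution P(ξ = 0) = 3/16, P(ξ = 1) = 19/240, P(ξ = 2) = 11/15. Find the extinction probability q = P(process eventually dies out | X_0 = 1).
q = 45/176

The pgf is f(s) = 3/16 + 19/240·s + 11/15·s². The extinction probability q is the smallest fixed point of f in [0, 1]. Setting s = f(s):
  11/15·s² + (19/240 − 1)·s + 3/16 = 0
  11/15·s² − (3/16 + 11/15)·s + 3/16 = 0
which factors as (s − 1)·(11/15·s − 3/16) = 0, giving roots s = 1 and s = (3/16)/(11/15) = 45/176.
Mean offspring μ = 19/240 + 2·11/15 = 371/240 > 1 (supercritical), so q < 1. The extinction probability is the smaller root: q = (3/16)/(11/15) = 45/176.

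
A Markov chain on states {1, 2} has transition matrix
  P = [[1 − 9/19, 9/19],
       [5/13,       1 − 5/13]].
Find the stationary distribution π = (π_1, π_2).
π_1 = 95/212, π_2 = 117/212

Solve πP = π with π_1 + π_2 = 1. From πP = π: π_1 · (1 − 9/19) + π_2 · 5/13 = π_1 ⇒ π_2 · 5/13 = π_1 · 9/19 ⇒ π_2/π_1 = (9/19)/(5/13) = 117/95. Together with π_1 + π_2 = 1:
  π_1 = (5/13)/(9/19 + 5/13) = (5/13)/(212/247) = 95/212,
  π_2 = (9/19)/(9/19 + 5/13) = (9/19)/(212/247) = 117/212.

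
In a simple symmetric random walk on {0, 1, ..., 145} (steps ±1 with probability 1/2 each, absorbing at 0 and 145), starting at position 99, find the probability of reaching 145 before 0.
P(hit 145 before 0) = 99/145

Let u_k = P(hit 145 before 0 | start at k). Then u_0 = 0, u_145 = 1, and u_k = u_{k-1}/2 + u_{k+1}/2 for 1 ≤ k ≤ 144. This harmonic recurrence is solved by u_k = k/145, giving u_99 = 99/145.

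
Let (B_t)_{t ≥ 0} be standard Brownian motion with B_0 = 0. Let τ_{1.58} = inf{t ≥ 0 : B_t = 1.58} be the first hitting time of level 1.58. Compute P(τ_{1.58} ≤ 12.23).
P(τ_{1.58} ≤ 12.23) = 2(1 − Φ(1.58/√12.23)) = 2(1 − Φ(0.4518)) ≈ 0.6514

By the reflection principle for standard BM, P(τ_b ≤ t) = 2 · P(B_t ≥ b). Since B_t ~ N(0, t), P(B_t ≥ 1.58) = 1 − Φ(1.58/√t) = 1 − Φ(1.58/√12.23) = 1 − Φ(0.4518) ≈ 0.32571. Doubling: P(τ_{1.58} ≤ 12.23) ≈ 2 · 0.32571 = 0.65142 ≈ 0.6514.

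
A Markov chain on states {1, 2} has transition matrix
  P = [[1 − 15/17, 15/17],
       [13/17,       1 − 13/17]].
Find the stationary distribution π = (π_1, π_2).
π_1 = 13/28, π_2 = 15/28

Solve πP = π with π_1 + π_2 = 1. From πP = π: π_1 · (1 − 15/17) + π_2 · 13/17 = π_1 ⇒ π_2 · 13/17 = π_1 · 15/17 ⇒ π_2/π_1 = (15/17)/(13/17) = 15/13. Together with π_1 + π_2 = 1:
  π_1 = (13/17)/(15/17 + 13/17) = (13/17)/(28/17) = 13/28,
  π_2 = (15/17)/(15/17 + 13/17) = (15/17)/(28/17) = 15/28.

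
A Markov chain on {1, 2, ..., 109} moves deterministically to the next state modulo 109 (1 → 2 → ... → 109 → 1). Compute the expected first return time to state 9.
E[T_9 | X_0 = 9] = 109

The chain cycles deterministically, so starting at state 9 it returns in exactly 109 steps. Equivalently, the stationary distribution is uniform π_j = 1/109 for every state j, so by Kac's formula E[T_9] = 1/π_9 = 109.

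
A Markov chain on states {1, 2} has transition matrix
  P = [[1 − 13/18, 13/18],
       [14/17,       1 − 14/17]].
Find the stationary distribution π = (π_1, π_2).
π_1 = 252/473, π_2 = 221/473

Solve πP = π with π_1 + π_2 = 1. From πP = π: π_1 · (1 − 13/18) + π_2 · 14/17 = π_1 ⇒ π_2 · 14/17 = π_1 · 13/18 ⇒ π_2/π_1 = (13/18)/(14/17) = 221/252. Together with π_1 + π_2 = 1:
  π_1 = (14/17)/(13/18 + 14/17) = (14/17)/(473/306) = 252/473,
  π_2 = (13/18)/(13/18 + 14/17) = (13/18)/(473/306) = 221/473.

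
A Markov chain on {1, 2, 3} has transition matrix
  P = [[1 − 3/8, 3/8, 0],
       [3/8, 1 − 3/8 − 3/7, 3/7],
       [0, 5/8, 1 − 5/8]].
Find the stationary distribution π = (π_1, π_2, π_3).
π = (35/94, 35/94, 12/47)

This is a birth-death chain on three states, which satisfies detailed balance: π_1 · P_{12} = π_2 · P_{21} and π_2 · P_{23} = π_3 · P_{32}.
From π_1 · 3/8 = π_2 · 3/8: π_2/π_1 = (3/8)/(3/8) = 1.
From π_2 · 3/7 = π_3 · 5/8: π_3/π_2 = (3/7)/(5/8) = 24/35.
Take π_1 proportional to 1; then unnormalized π = (1, 1, 24/35). Normalize by dividing by the sum 94/35:
  π = (35/94, 35/94, 12/47).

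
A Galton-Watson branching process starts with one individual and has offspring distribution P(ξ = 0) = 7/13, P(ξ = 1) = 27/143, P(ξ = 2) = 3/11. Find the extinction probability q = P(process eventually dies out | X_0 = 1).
q = 1

Mean offspring μ = 0·7/13 + 1·27/143 + 2·3/11 = 105/143 ≤ 1. For μ ≤ 1 with offspring not concentrated at 1, the Galton-Watson process goes extinct almost surely, so q = 1.
(Algebraic check: The pgf is f(s) = 7/13 + 27/143·s + 3/11·s². The extinction probability q is the smallest fixed point of f in [0, 1]. Setting s = f(s):
  3/11·s² + (27/143 − 1)·s + 7/13 = 0
  3/11·s² − (7/13 + 3/11)·s + 7/13 = 0
which factors as (s − 1)·(3/11·s − 7/13) = 0, giving roots s = 1 and s = (7/13)/(3/11) = 77/39. Since 77/39 ≥ 1, the smallest root in [0, 1] is s = 1.)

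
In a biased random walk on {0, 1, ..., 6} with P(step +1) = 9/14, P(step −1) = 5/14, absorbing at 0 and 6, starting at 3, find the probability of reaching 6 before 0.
P(hit 6 before 0) = (1 − (5/9)^3) / (1 − (5/9)^6) = 729/854

Let u_k denote P(reach 6 before 0 | start at k). Boundary: u_0 = 0, u_6 = 1. Recurrence: u_k = 9/14·u_{k+1} + 5/14·u_{k-1} for 1 ≤ k ≤ 5. Try u_k = A + B·r^k with r = q/p = (5/14)/(9/14) = 5/9. Substitution satisfies the recurrence; boundary conditions give:
  u_k = (1 − r^k) / (1 − r^N) = (1 − (5/9)^3) / (1 − (5/9)^6) = 729/854.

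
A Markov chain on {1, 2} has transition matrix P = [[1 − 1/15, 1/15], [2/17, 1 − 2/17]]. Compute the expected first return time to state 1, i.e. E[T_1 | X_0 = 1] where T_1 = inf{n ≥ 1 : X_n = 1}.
E[T_1 | X_0 = 1] = 1/π_1 = 47/30

For an irreducible recurrent Markov chain with stationary distribution π, E[T_i | X_0 = i] = 1/π_i (Kac's formula). Here π_1 = (2/17)/(1/15 + 2/17) = (2/17)/(47/255) = 30/47, so E[T_1 | X_0 = 1] = 1/π_1 = (1/15 + 2/17)/(2/17) = (47/255)/(2/17) = 47/30.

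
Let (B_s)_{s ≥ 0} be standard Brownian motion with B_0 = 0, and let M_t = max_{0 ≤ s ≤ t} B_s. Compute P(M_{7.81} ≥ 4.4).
P(M_{7.81} ≥ 4.4) = 2·P(B_{7.81} ≥ 4.4) = 2(1 − Φ(4.4/√7.81)) ≈ 0.1154

By the reflection principle for Brownian motion, P(M_t ≥ a) = 2 · P(B_t ≥ a) for a ≥ 0. Since B_t ~ N(0, t), P(B_t ≥ 4.4) = 1 − Φ(4.4/√t) = 1 − Φ(4.4/√7.81) = 1 − Φ(1.5744). So
  P(M_{7.81} ≥ 4.4) = 2(1 − Φ(1.5744)) ≈ 0.1154.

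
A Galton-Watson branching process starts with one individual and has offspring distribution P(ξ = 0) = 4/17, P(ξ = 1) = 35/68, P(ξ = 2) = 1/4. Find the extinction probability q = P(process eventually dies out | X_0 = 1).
q = 16/17

The pgf is f(s) = 4/17 + 35/68·s + 1/4·s². The extinction probability q is the smallest fixed point of f in [0, 1]. Setting s = f(s):
  1/4·s² + (35/68 − 1)·s + 4/17 = 0
  1/4·s² − (4/17 + 1/4)·s + 4/17 = 0
which factors as (s − 1)·(1/4·s − 4/17) = 0, giving roots s = 1 and s = (4/17)/(1/4) = 16/17.
Mean offspring μ = 35/68 + 2·1/4 = 69/68 > 1 (supercritical), so q < 1. The extinction probability is the smaller root: q = (4/17)/(1/4) = 16/17.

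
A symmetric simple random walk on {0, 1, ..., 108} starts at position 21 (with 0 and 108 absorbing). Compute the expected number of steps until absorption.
E[τ | X_0 = 21] = 1827

Let v_k = E[τ | X_0 = k]. Boundary: v_0 = v_108 = 0. Recurrence: v_k = 1 + (v_{k-1} + v_{k+1})/2 for 1 ≤ k ≤ 107. The particular solution to v_k − (v_{k-1} + v_{k+1})/2 = 1 is v_k = −k^2. Adding homogeneous solution A + B k and matching boundaries gives v_k = k (108 − k). Substituting k = 21: v_21 = 21 · 87 = 1827.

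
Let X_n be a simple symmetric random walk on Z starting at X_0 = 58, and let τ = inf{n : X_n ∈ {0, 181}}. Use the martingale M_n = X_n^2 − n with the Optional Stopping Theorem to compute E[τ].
E[τ] = 7134

M_n = X_n^2 − n is a martingale (since E[X_{n+1}^2 | F_n] = X_n^2 + 1). By OST (τ has finite mean in a bounded region), E[M_τ] = E[M_0] = X_0^2 − 0 = 58^2 = 3364. Also E[M_τ] = E[X_τ^2] − E[τ]. The walk exits at 0 or 181, with P(hit 181 first) = 58/181, so E[X_τ^2] = 181^2 · 58/181 + 0 = 10498. Thus E[τ] = E[X_τ^2] − E[M_τ] = 10498 − 3364 = 7134 = 58(181 − 58) = 7134.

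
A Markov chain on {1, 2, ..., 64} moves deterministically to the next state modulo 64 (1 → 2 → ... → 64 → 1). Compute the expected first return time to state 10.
E[T_10 | X_0 = 10] = 64

The chain cycles deterministically, so starting at state 10 it returns in exactly 64 steps. Equivalently, the stationary distribution is uniform π_j = 1/64 for every state j, so by Kac's formula E[T_10] = 1/π_10 = 64.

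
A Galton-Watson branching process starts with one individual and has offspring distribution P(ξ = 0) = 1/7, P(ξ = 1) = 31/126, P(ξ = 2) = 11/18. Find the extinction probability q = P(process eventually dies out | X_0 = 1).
q = 18/77

The pgf is f(s) = 1/7 + 31/126·s + 11/18·s². The extinction probability q is the smallest fixed point of f in [0, 1]. Setting s = f(s):
  11/18·s² + (31/126 − 1)·s + 1/7 = 0
  11/18·s² − (1/7 + 11/18)·s + 1/7 = 0
which factors as (s − 1)·(11/18·s − 1/7) = 0, giving roots s = 1 and s = (1/7)/(11/18) = 18/77.
Mean offspring μ = 31/126 + 2·11/18 = 185/126 > 1 (supercritical), so q < 1. The extinction probability is the smaller root: q = (1/7)/(11/18) = 18/77.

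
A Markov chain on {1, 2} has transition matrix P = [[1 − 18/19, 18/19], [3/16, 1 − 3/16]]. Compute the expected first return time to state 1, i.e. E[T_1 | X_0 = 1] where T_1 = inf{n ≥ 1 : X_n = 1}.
E[T_1 | X_0 = 1] = 1/π_1 = 115/19

For an irreducible recurrent Markov chain with stationary distribution π, E[T_i | X_0 = i] = 1/π_i (Kac's formula). Here π_1 = (3/16)/(18/19 + 3/16) = (3/16)/(345/304) = 19/115, so E[T_1 | X_0 = 1] = 1/π_1 = (18/19 + 3/16)/(3/16) = (345/304)/(3/16) = 115/19.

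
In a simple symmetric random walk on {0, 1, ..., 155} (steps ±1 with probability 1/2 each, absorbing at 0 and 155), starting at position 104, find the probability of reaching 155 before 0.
P(hit 155 before 0) = 104/155

Let u_k = P(hit 155 before 0 | start at k). Then u_0 = 0, u_155 = 1, and u_k = u_{k-1}/2 + u_{k+1}/2 for 1 ≤ k ≤ 154. This harmonic recurrence is solved by u_k = k/155, giving u_104 = 104/155.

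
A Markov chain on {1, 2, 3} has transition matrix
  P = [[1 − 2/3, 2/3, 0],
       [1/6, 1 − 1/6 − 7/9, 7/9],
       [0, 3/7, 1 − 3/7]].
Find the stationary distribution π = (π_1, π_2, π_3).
π = (27/331, 108/331, 196/331)

This is a birth-death chain on three states, which satisfies detailed balance: π_1 · P_{12} = π_2 · P_{21} and π_2 · P_{23} = π_3 · P_{32}.
From π_1 · 2/3 = π_2 · 1/6: π_2/π_1 = (2/3)/(1/6) = 4.
From π_2 · 7/9 = π_3 · 3/7: π_3/π_2 = (7/9)/(3/7) = 49/27.
Take π_1 proportional to 1; then unnormalized π = (1, 4, 196/27). Normalize by dividing by the sum 331/27:
  π = (27/331, 108/331, 196/331).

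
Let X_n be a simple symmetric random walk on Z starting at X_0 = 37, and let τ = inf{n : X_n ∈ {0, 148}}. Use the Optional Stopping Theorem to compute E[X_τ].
E[X_τ] = 37

X_n is a martingale and τ is a bounded-mean stopping time (indeed τ is finite a.s. with bounded expectation since the walk is in a bounded region). By the OST, E[X_τ] = E[X_0] = 37. Equivalently: E[X_τ] = 148 · P(hit 148 first) + 0 · P(hit 0 first) = 148 · (37/148) = 37.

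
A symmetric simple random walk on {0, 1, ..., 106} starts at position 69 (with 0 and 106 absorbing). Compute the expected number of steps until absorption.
E[τ | X_0 = 69] = 2553

Let v_k = E[τ | X_0 = k]. Boundary: v_0 = v_106 = 0. Recurrence: v_k = 1 + (v_{k-1} + v_{k+1})/2 for 1 ≤ k ≤ 105. The particular solution to v_k − (v_{k-1} + v_{k+1})/2 = 1 is v_k = −k^2. Adding homogeneous solution A + B k and matching boundaries gives v_k = k (106 − k). Substituting k = 69: v_69 = 69 · 37 = 2553.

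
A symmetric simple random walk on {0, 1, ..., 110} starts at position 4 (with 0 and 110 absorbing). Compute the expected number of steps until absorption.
E[τ | X_0 = 4] = 424

Let v_k = E[τ | X_0 = k]. Boundary: v_0 = v_110 = 0. Recurrence: v_k = 1 + (v_{k-1} + v_{k+1})/2 for 1 ≤ k ≤ 109. The particular solution to v_k − (v_{k-1} + v_{k+1})/2 = 1 is v_k = −k^2. Adding homogeneous solution A + B k and matching boundaries gives v_k = k (110 − k). Substituting k = 4: v_4 = 4 · 106 = 424.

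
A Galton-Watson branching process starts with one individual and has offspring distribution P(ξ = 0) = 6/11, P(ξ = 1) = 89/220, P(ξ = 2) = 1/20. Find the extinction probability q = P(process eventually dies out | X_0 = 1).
q = 1

Mean offspring μ = 0·6/11 + 1·89/220 + 2·1/20 = 111/220 ≤ 1. For μ ≤ 1 with offspring not concentrated at 1, the Galton-Watson process goes extinct almost surely, so q = 1.
(Algebraic check: The pgf is f(s) = 6/11 + 89/220·s + 1/20·s². The extinction probability q is the smallest fixed point of f in [0, 1]. Setting s = f(s):
  1/20·s² + (89/220 − 1)·s + 6/11 = 0
  1/20·s² − (6/11 + 1/20)·s + 6/11 = 0
which factors as (s − 1)·(1/20·s − 6/11) = 0, giving roots s = 1 and s = (6/11)/(1/20) = 120/11. Since 120/11 ≥ 1, the smallest root in [0, 1] is s = 1.)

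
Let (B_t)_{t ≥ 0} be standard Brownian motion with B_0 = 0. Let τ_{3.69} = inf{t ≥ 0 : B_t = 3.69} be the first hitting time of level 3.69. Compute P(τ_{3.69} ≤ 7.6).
P(τ_{3.69} ≤ 7.6) = 2(1 − Φ(3.69/√7.6)) = 2(1 − Φ(1.3385)) ≈ 0.1807

By the reflection principle for standard BM, P(τ_b ≤ t) = 2 · P(B_t ≥ b). Since B_t ~ N(0, t), P(B_t ≥ 3.69) = 1 − Φ(3.69/√t) = 1 − Φ(3.69/√7.6) = 1 − Φ(1.3385) ≈ 0.09037. Doubling: P(τ_{3.69} ≤ 7.6) ≈ 2 · 0.09037 = 0.18074 ≈ 0.1807.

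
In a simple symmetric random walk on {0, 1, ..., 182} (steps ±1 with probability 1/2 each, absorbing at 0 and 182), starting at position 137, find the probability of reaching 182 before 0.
P(hit 182 before 0) = 137/182

Let u_k = P(hit 182 before 0 | start at k). Then u_0 = 0, u_182 = 1, and u_k = u_{k-1}/2 + u_{k+1}/2 for 1 ≤ k ≤ 181. This harmonic recurrence is solved by u_k = k/182, giving u_137 = 137/182.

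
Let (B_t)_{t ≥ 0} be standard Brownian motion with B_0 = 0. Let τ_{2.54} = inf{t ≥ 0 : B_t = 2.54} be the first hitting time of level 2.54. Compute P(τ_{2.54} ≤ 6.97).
P(τ_{2.54} ≤ 6.97) = 2(1 − Φ(2.54/√6.97)) = 2(1 − Φ(0.9621)) ≈ 0.3360

By the reflection principle for standard BM, P(τ_b ≤ t) = 2 · P(B_t ≥ b). Since B_t ~ N(0, t), P(B_t ≥ 2.54) = 1 − Φ(2.54/√t) = 1 − Φ(2.54/√6.97) = 1 − Φ(0.9621) ≈ 0.16800. Doubling: P(τ_{2.54} ≤ 6.97) ≈ 2 · 0.16800 = 0.33600 ≈ 0.3360.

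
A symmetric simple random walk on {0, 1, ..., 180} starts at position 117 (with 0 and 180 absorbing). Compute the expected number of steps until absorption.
E[τ | X_0 = 117] = 7371

Let v_k = E[τ | X_0 = k]. Boundary: v_0 = v_180 = 0. Recurrence: v_k = 1 + (v_{k-1} + v_{k+1})/2 for 1 ≤ k ≤ 179. The particular solution to v_k − (v_{k-1} + v_{k+1})/2 = 1 is v_k = −k^2. Adding homogeneous solution A + B k and matching boundaries gives v_k = k (180 − k). Substituting k = 117: v_117 = 117 · 63 = 7371.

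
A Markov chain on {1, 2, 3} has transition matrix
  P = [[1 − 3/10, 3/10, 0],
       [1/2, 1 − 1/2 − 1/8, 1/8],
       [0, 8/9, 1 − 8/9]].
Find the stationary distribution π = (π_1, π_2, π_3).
π = (320/539, 192/539, 27/539)

This is a birth-death chain on three states, which satisfies detailed balance: π_1 · P_{12} = π_2 · P_{21} and π_2 · P_{23} = π_3 · P_{32}.
From π_1 · 3/10 = π_2 · 1/2: π_2/π_1 = (3/10)/(1/2) = 3/5.
From π_2 · 1/8 = π_3 · 8/9: π_3/π_2 = (1/8)/(8/9) = 9/64.
Take π_1 proportional to 1; then unnormalized π = (1, 3/5, 27/320). Normalize by dividing by the sum 539/320:
  π = (320/539, 192/539, 27/539).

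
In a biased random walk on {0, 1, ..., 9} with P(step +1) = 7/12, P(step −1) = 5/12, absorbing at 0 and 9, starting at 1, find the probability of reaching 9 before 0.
P(hit 9 before 0) = (1 − (5/7)^1) / (1 − (5/7)^9) = 5764801/19200241

Let u_k denote P(reach 9 before 0 | start at k). Boundary: u_0 = 0, u_9 = 1. Recurrence: u_k = 7/12·u_{k+1} + 5/12·u_{k-1} for 1 ≤ k ≤ 8. Try u_k = A + B·r^k with r = q/p = (5/12)/(7/12) = 5/7. Substitution satisfies the recurrence; boundary conditions give:
  u_k = (1 − r^k) / (1 − r^N) = (1 − (5/7)^1) / (1 − (5/7)^9) = 5764801/19200241.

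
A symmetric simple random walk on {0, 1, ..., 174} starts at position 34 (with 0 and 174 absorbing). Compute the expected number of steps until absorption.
E[τ | X_0 = 34] = 4760

Let v_k = E[τ | X_0 = k]. Boundary: v_0 = v_174 = 0. Recurrence: v_k = 1 + (v_{k-1} + v_{k+1})/2 for 1 ≤ k ≤ 173. The particular solution to v_k − (v_{k-1} + v_{k+1})/2 = 1 is v_k = −k^2. Adding homogeneous solution A + B k and matching boundaries gives v_k = k (174 − k). Substituting k = 34: v_34 = 34 · 140 = 4760.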